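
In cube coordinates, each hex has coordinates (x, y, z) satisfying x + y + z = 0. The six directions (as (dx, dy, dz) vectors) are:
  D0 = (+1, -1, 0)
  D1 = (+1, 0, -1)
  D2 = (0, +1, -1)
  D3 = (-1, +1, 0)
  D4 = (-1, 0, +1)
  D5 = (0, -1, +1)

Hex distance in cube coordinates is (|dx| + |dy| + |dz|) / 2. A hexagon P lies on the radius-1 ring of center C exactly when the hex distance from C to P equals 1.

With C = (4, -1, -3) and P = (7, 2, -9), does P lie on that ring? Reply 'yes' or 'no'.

|px - cx| = |7 - 4| = 3
|py - cy| = |2 - (-1)| = 3
|pz - cz| = |-9 - (-3)| = 6
distance = (3+3+6)/2 = 12/2 = 6
radius = 1; distance != radius -> no

Answer: no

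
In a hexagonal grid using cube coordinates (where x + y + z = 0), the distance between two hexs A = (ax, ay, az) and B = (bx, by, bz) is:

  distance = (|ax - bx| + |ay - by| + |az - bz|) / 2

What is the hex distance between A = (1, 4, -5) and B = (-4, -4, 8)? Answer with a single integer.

|ax - bx| = |1 - (-4)| = 5
|ay - by| = |4 - (-4)| = 8
|az - bz| = |-5 - 8| = 13
distance = (5 + 8 + 13) / 2 = 26 / 2 = 13

Answer: 13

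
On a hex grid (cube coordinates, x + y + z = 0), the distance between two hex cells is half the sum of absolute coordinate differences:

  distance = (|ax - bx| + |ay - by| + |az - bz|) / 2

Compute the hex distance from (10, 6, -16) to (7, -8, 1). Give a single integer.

Answer: 17

Derivation:
|ax - bx| = |10 - 7| = 3
|ay - by| = |6 - (-8)| = 14
|az - bz| = |-16 - 1| = 17
distance = (3 + 14 + 17) / 2 = 34 / 2 = 17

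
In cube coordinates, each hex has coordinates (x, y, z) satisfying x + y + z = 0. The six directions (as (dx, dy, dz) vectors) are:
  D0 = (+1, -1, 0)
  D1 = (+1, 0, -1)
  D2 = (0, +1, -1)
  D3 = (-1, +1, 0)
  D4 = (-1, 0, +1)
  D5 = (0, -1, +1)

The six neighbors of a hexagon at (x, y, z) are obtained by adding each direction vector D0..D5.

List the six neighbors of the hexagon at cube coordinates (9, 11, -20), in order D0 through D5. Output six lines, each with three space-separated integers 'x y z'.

Center: (9, 11, -20). Add each direction:
  D0: (9, 11, -20) + (1, -1, 0) = (10, 10, -20)
  D1: (9, 11, -20) + (1, 0, -1) = (10, 11, -21)
  D2: (9, 11, -20) + (0, 1, -1) = (9, 12, -21)
  D3: (9, 11, -20) + (-1, 1, 0) = (8, 12, -20)
  D4: (9, 11, -20) + (-1, 0, 1) = (8, 11, -19)
  D5: (9, 11, -20) + (0, -1, 1) = (9, 10, -19)

Answer: 10 10 -20
10 11 -21
9 12 -21
8 12 -20
8 11 -19
9 10 -19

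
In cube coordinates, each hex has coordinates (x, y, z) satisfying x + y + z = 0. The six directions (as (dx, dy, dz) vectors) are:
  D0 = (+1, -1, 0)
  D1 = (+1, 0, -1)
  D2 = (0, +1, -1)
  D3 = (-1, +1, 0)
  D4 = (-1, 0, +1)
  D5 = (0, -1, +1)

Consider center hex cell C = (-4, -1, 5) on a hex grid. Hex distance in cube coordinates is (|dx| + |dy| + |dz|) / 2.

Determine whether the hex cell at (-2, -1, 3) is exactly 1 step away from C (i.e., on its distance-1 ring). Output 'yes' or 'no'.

Answer: no

Derivation:
|px - cx| = |-2 - (-4)| = 2
|py - cy| = |-1 - (-1)| = 0
|pz - cz| = |3 - 5| = 2
distance = (2+0+2)/2 = 4/2 = 2
radius = 1; distance != radius -> no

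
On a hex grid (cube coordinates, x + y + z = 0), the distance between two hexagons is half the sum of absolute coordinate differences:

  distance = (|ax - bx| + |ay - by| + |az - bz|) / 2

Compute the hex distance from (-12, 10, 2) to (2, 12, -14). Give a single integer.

Answer: 16

Derivation:
|ax - bx| = |-12 - 2| = 14
|ay - by| = |10 - 12| = 2
|az - bz| = |2 - (-14)| = 16
distance = (14 + 2 + 16) / 2 = 32 / 2 = 16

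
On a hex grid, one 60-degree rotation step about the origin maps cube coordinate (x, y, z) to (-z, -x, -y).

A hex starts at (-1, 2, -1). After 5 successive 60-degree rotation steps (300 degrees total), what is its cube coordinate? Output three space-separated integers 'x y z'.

Start: (-1, 2, -1)
Step 1: (-1, 2, -1) -> (-(-1), -(-1), -(2)) = (1, 1, -2)
Step 2: (1, 1, -2) -> (-(-2), -(1), -(1)) = (2, -1, -1)
Step 3: (2, -1, -1) -> (-(-1), -(2), -(-1)) = (1, -2, 1)
Step 4: (1, -2, 1) -> (-(1), -(1), -(-2)) = (-1, -1, 2)
Step 5: (-1, -1, 2) -> (-(2), -(-1), -(-1)) = (-2, 1, 1)

Answer: -2 1 1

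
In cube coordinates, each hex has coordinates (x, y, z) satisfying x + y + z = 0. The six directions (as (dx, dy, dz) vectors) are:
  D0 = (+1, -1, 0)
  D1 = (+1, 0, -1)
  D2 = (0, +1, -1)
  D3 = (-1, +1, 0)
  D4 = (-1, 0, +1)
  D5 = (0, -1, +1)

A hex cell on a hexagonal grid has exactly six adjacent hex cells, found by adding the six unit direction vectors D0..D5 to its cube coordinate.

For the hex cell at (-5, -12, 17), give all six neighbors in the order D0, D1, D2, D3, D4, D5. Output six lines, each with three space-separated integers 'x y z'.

Center: (-5, -12, 17). Add each direction:
  D0: (-5, -12, 17) + (1, -1, 0) = (-4, -13, 17)
  D1: (-5, -12, 17) + (1, 0, -1) = (-4, -12, 16)
  D2: (-5, -12, 17) + (0, 1, -1) = (-5, -11, 16)
  D3: (-5, -12, 17) + (-1, 1, 0) = (-6, -11, 17)
  D4: (-5, -12, 17) + (-1, 0, 1) = (-6, -12, 18)
  D5: (-5, -12, 17) + (0, -1, 1) = (-5, -13, 18)

Answer: -4 -13 17
-4 -12 16
-5 -11 16
-6 -11 17
-6 -12 18
-5 -13 18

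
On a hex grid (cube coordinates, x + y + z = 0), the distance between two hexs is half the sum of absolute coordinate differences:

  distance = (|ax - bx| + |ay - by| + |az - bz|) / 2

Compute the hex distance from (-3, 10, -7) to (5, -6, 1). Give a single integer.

Answer: 16

Derivation:
|ax - bx| = |-3 - 5| = 8
|ay - by| = |10 - (-6)| = 16
|az - bz| = |-7 - 1| = 8
distance = (8 + 16 + 8) / 2 = 32 / 2 = 16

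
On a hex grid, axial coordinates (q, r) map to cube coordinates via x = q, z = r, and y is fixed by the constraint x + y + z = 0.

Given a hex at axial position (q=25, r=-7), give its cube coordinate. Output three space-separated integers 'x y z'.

Answer: 25 -18 -7

Derivation:
x = q = 25
z = r = -7
y = -x - z = -(25) - (-7) = -18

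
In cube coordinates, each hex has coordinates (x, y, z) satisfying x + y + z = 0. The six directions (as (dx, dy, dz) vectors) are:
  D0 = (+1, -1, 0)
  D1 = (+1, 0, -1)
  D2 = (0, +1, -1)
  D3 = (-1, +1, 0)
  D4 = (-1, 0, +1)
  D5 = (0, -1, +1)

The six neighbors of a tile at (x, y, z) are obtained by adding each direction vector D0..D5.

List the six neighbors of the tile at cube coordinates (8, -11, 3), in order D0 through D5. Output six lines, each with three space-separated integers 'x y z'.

Center: (8, -11, 3). Add each direction:
  D0: (8, -11, 3) + (1, -1, 0) = (9, -12, 3)
  D1: (8, -11, 3) + (1, 0, -1) = (9, -11, 2)
  D2: (8, -11, 3) + (0, 1, -1) = (8, -10, 2)
  D3: (8, -11, 3) + (-1, 1, 0) = (7, -10, 3)
  D4: (8, -11, 3) + (-1, 0, 1) = (7, -11, 4)
  D5: (8, -11, 3) + (0, -1, 1) = (8, -12, 4)

Answer: 9 -12 3
9 -11 2
8 -10 2
7 -10 3
7 -11 4
8 -12 4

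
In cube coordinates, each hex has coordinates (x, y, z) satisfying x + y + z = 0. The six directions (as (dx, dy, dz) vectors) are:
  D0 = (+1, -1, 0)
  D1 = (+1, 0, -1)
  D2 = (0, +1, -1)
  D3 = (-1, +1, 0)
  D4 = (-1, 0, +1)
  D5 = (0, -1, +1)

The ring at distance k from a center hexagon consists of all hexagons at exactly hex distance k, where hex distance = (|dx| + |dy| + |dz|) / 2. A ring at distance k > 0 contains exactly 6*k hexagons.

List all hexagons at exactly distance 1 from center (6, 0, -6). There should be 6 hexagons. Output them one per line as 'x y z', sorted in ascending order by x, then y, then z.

Answer: 5 0 -5
5 1 -6
6 -1 -5
6 1 -7
7 -1 -6
7 0 -7

Derivation:
Walk ring at distance 1 from (6, 0, -6):
Start at center + D4*1 = (5, 0, -5)
  hex 0: (5, 0, -5)
  hex 1: (6, -1, -5)
  hex 2: (7, -1, -6)
  hex 3: (7, 0, -7)
  hex 4: (6, 1, -7)
  hex 5: (5, 1, -6)
Sorted: 6 hexes.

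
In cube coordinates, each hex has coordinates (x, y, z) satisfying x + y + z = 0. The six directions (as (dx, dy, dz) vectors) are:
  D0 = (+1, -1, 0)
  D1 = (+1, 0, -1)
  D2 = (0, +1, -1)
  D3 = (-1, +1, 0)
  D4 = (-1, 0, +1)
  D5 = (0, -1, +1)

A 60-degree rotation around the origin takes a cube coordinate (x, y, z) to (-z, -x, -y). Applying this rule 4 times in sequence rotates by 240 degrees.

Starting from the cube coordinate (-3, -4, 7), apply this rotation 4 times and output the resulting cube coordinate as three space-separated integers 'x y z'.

Answer: 7 -3 -4

Derivation:
Start: (-3, -4, 7)
Step 1: (-3, -4, 7) -> (-(7), -(-3), -(-4)) = (-7, 3, 4)
Step 2: (-7, 3, 4) -> (-(4), -(-7), -(3)) = (-4, 7, -3)
Step 3: (-4, 7, -3) -> (-(-3), -(-4), -(7)) = (3, 4, -7)
Step 4: (3, 4, -7) -> (-(-7), -(3), -(4)) = (7, -3, -4)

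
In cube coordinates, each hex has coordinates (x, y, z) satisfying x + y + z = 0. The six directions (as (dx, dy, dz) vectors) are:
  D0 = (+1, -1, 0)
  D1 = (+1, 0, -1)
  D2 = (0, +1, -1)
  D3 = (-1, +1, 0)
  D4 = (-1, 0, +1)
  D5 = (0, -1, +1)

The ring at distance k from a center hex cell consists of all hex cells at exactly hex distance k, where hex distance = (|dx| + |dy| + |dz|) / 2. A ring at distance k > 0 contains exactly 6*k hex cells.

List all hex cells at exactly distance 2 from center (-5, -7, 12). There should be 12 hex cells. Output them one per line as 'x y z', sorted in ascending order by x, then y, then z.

Answer: -7 -7 14
-7 -6 13
-7 -5 12
-6 -8 14
-6 -5 11
-5 -9 14
-5 -5 10
-4 -9 13
-4 -6 10
-3 -9 12
-3 -8 11
-3 -7 10

Derivation:
Walk ring at distance 2 from (-5, -7, 12):
Start at center + D4*2 = (-7, -7, 14)
  hex 0: (-7, -7, 14)
  hex 1: (-6, -8, 14)
  hex 2: (-5, -9, 14)
  hex 3: (-4, -9, 13)
  hex 4: (-3, -9, 12)
  hex 5: (-3, -8, 11)
  hex 6: (-3, -7, 10)
  hex 7: (-4, -6, 10)
  hex 8: (-5, -5, 10)
  hex 9: (-6, -5, 11)
  hex 10: (-7, -5, 12)
  hex 11: (-7, -6, 13)
Sorted: 12 hexes.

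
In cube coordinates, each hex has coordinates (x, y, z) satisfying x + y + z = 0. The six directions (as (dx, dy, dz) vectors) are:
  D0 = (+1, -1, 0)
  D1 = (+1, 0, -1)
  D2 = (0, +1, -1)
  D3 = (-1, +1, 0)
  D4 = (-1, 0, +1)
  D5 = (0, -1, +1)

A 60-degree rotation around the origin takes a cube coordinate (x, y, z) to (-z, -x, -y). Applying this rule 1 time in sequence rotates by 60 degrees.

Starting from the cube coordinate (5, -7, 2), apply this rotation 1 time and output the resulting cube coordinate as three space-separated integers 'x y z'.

Start: (5, -7, 2)
Step 1: (5, -7, 2) -> (-(2), -(5), -(-7)) = (-2, -5, 7)

Answer: -2 -5 7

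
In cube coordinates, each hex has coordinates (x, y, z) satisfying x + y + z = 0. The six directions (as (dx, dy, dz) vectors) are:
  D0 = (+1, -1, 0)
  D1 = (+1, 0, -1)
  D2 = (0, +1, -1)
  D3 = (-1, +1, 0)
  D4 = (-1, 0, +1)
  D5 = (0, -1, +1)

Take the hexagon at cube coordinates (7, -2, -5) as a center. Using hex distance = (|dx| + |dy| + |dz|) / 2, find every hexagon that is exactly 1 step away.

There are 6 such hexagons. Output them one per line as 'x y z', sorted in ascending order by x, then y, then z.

Walk ring at distance 1 from (7, -2, -5):
Start at center + D4*1 = (6, -2, -4)
  hex 0: (6, -2, -4)
  hex 1: (7, -3, -4)
  hex 2: (8, -3, -5)
  hex 3: (8, -2, -6)
  hex 4: (7, -1, -6)
  hex 5: (6, -1, -5)
Sorted: 6 hexes.

Answer: 6 -2 -4
6 -1 -5
7 -3 -4
7 -1 -6
8 -3 -5
8 -2 -6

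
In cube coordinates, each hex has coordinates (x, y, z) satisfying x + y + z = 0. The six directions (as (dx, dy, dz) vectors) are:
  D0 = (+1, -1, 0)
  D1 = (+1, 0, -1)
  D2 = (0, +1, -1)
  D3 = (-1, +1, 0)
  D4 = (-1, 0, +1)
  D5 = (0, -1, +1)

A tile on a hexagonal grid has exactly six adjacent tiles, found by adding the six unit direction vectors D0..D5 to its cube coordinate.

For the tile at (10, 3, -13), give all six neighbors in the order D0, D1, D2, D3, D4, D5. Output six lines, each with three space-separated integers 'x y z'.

Center: (10, 3, -13). Add each direction:
  D0: (10, 3, -13) + (1, -1, 0) = (11, 2, -13)
  D1: (10, 3, -13) + (1, 0, -1) = (11, 3, -14)
  D2: (10, 3, -13) + (0, 1, -1) = (10, 4, -14)
  D3: (10, 3, -13) + (-1, 1, 0) = (9, 4, -13)
  D4: (10, 3, -13) + (-1, 0, 1) = (9, 3, -12)
  D5: (10, 3, -13) + (0, -1, 1) = (10, 2, -12)

Answer: 11 2 -13
11 3 -14
10 4 -14
9 4 -13
9 3 -12
10 2 -12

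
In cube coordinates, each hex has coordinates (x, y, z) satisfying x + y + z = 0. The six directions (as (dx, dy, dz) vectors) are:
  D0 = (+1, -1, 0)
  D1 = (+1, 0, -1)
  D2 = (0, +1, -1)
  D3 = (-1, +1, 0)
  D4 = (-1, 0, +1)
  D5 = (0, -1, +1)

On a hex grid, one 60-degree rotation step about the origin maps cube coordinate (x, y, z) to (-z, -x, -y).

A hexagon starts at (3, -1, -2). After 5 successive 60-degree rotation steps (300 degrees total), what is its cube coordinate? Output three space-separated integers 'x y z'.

Start: (3, -1, -2)
Step 1: (3, -1, -2) -> (-(-2), -(3), -(-1)) = (2, -3, 1)
Step 2: (2, -3, 1) -> (-(1), -(2), -(-3)) = (-1, -2, 3)
Step 3: (-1, -2, 3) -> (-(3), -(-1), -(-2)) = (-3, 1, 2)
Step 4: (-3, 1, 2) -> (-(2), -(-3), -(1)) = (-2, 3, -1)
Step 5: (-2, 3, -1) -> (-(-1), -(-2), -(3)) = (1, 2, -3)

Answer: 1 2 -3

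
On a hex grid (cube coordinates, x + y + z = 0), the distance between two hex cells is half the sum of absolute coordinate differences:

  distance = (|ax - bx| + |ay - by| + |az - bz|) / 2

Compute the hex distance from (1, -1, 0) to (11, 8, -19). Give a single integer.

Answer: 19

Derivation:
|ax - bx| = |1 - 11| = 10
|ay - by| = |-1 - 8| = 9
|az - bz| = |0 - (-19)| = 19
distance = (10 + 9 + 19) / 2 = 38 / 2 = 19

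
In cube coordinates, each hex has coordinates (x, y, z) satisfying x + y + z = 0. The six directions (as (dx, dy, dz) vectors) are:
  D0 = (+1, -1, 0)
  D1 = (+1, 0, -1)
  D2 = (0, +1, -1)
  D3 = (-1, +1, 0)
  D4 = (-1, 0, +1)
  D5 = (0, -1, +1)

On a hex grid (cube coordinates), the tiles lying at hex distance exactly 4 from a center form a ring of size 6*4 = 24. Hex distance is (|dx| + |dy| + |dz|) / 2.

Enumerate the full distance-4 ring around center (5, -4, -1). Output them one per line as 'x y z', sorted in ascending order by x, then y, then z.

Walk ring at distance 4 from (5, -4, -1):
Start at center + D4*4 = (1, -4, 3)
  hex 0: (1, -4, 3)
  hex 1: (2, -5, 3)
  hex 2: (3, -6, 3)
  hex 3: (4, -7, 3)
  hex 4: (5, -8, 3)
  hex 5: (6, -8, 2)
  hex 6: (7, -8, 1)
  hex 7: (8, -8, 0)
  hex 8: (9, -8, -1)
  hex 9: (9, -7, -2)
  hex 10: (9, -6, -3)
  hex 11: (9, -5, -4)
  hex 12: (9, -4, -5)
  hex 13: (8, -3, -5)
  hex 14: (7, -2, -5)
  hex 15: (6, -1, -5)
  hex 16: (5, 0, -5)
  hex 17: (4, 0, -4)
  hex 18: (3, 0, -3)
  hex 19: (2, 0, -2)
  hex 20: (1, 0, -1)
  hex 21: (1, -1, 0)
  hex 22: (1, -2, 1)
  hex 23: (1, -3, 2)
Sorted: 24 hexes.

Answer: 1 -4 3
1 -3 2
1 -2 1
1 -1 0
1 0 -1
2 -5 3
2 0 -2
3 -6 3
3 0 -3
4 -7 3
4 0 -4
5 -8 3
5 0 -5
6 -8 2
6 -1 -5
7 -8 1
7 -2 -5
8 -8 0
8 -3 -5
9 -8 -1
9 -7 -2
9 -6 -3
9 -5 -4
9 -4 -5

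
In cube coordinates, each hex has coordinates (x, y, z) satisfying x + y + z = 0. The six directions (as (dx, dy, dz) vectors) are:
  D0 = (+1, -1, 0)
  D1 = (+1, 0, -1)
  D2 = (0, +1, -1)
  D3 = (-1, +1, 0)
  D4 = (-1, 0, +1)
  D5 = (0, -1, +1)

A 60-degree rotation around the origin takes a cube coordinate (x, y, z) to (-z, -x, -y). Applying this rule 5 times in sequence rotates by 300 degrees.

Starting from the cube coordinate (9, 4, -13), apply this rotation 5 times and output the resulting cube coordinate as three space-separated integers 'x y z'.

Answer: -4 13 -9

Derivation:
Start: (9, 4, -13)
Step 1: (9, 4, -13) -> (-(-13), -(9), -(4)) = (13, -9, -4)
Step 2: (13, -9, -4) -> (-(-4), -(13), -(-9)) = (4, -13, 9)
Step 3: (4, -13, 9) -> (-(9), -(4), -(-13)) = (-9, -4, 13)
Step 4: (-9, -4, 13) -> (-(13), -(-9), -(-4)) = (-13, 9, 4)
Step 5: (-13, 9, 4) -> (-(4), -(-13), -(9)) = (-4, 13, -9)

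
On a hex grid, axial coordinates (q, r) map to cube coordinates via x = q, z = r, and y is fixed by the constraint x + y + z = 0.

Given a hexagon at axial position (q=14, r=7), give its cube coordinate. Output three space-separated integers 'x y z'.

x = q = 14
z = r = 7
y = -x - z = -(14) - (7) = -21

Answer: 14 -21 7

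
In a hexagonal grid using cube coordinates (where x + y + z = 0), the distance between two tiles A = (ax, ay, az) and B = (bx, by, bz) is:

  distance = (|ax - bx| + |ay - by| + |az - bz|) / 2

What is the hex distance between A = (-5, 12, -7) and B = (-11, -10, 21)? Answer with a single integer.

Answer: 28

Derivation:
|ax - bx| = |-5 - (-11)| = 6
|ay - by| = |12 - (-10)| = 22
|az - bz| = |-7 - 21| = 28
distance = (6 + 22 + 28) / 2 = 56 / 2 = 28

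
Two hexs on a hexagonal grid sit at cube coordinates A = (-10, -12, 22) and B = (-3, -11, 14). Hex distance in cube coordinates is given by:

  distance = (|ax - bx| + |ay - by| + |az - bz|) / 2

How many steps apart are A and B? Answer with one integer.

Answer: 8

Derivation:
|ax - bx| = |-10 - (-3)| = 7
|ay - by| = |-12 - (-11)| = 1
|az - bz| = |22 - 14| = 8
distance = (7 + 1 + 8) / 2 = 16 / 2 = 8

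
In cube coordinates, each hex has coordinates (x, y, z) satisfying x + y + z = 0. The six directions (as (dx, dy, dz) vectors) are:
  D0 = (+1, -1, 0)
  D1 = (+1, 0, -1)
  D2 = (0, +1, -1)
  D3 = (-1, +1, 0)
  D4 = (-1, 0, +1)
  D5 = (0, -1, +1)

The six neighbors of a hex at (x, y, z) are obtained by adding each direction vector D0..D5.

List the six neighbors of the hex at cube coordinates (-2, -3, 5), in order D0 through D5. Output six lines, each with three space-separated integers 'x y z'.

Answer: -1 -4 5
-1 -3 4
-2 -2 4
-3 -2 5
-3 -3 6
-2 -4 6

Derivation:
Center: (-2, -3, 5). Add each direction:
  D0: (-2, -3, 5) + (1, -1, 0) = (-1, -4, 5)
  D1: (-2, -3, 5) + (1, 0, -1) = (-1, -3, 4)
  D2: (-2, -3, 5) + (0, 1, -1) = (-2, -2, 4)
  D3: (-2, -3, 5) + (-1, 1, 0) = (-3, -2, 5)
  D4: (-2, -3, 5) + (-1, 0, 1) = (-3, -3, 6)
  D5: (-2, -3, 5) + (0, -1, 1) = (-2, -4, 6)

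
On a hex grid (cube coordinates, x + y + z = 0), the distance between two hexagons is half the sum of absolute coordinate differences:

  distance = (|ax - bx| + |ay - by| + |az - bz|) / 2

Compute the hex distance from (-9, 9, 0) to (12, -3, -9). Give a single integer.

Answer: 21

Derivation:
|ax - bx| = |-9 - 12| = 21
|ay - by| = |9 - (-3)| = 12
|az - bz| = |0 - (-9)| = 9
distance = (21 + 12 + 9) / 2 = 42 / 2 = 21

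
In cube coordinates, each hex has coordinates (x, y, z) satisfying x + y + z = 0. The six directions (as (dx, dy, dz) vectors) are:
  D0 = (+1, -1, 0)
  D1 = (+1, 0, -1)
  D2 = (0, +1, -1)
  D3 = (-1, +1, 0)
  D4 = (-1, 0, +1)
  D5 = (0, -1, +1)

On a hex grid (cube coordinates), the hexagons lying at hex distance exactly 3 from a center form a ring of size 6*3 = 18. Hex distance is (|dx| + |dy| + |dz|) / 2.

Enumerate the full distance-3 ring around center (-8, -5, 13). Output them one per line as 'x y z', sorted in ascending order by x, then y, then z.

Walk ring at distance 3 from (-8, -5, 13):
Start at center + D4*3 = (-11, -5, 16)
  hex 0: (-11, -5, 16)
  hex 1: (-10, -6, 16)
  hex 2: (-9, -7, 16)
  hex 3: (-8, -8, 16)
  hex 4: (-7, -8, 15)
  hex 5: (-6, -8, 14)
  hex 6: (-5, -8, 13)
  hex 7: (-5, -7, 12)
  hex 8: (-5, -6, 11)
  hex 9: (-5, -5, 10)
  hex 10: (-6, -4, 10)
  hex 11: (-7, -3, 10)
  hex 12: (-8, -2, 10)
  hex 13: (-9, -2, 11)
  hex 14: (-10, -2, 12)
  hex 15: (-11, -2, 13)
  hex 16: (-11, -3, 14)
  hex 17: (-11, -4, 15)
Sorted: 18 hexes.

Answer: -11 -5 16
-11 -4 15
-11 -3 14
-11 -2 13
-10 -6 16
-10 -2 12
-9 -7 16
-9 -2 11
-8 -8 16
-8 -2 10
-7 -8 15
-7 -3 10
-6 -8 14
-6 -4 10
-5 -8 13
-5 -7 12
-5 -6 11
-5 -5 10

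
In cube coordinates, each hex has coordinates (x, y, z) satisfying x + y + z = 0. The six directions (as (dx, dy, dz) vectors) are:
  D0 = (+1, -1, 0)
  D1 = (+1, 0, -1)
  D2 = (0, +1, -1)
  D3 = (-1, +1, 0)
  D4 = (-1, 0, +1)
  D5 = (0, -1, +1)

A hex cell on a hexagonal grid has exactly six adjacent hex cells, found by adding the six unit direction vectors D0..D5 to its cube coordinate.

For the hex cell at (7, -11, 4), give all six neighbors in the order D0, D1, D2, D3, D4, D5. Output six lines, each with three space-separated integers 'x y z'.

Center: (7, -11, 4). Add each direction:
  D0: (7, -11, 4) + (1, -1, 0) = (8, -12, 4)
  D1: (7, -11, 4) + (1, 0, -1) = (8, -11, 3)
  D2: (7, -11, 4) + (0, 1, -1) = (7, -10, 3)
  D3: (7, -11, 4) + (-1, 1, 0) = (6, -10, 4)
  D4: (7, -11, 4) + (-1, 0, 1) = (6, -11, 5)
  D5: (7, -11, 4) + (0, -1, 1) = (7, -12, 5)

Answer: 8 -12 4
8 -11 3
7 -10 3
6 -10 4
6 -11 5
7 -12 5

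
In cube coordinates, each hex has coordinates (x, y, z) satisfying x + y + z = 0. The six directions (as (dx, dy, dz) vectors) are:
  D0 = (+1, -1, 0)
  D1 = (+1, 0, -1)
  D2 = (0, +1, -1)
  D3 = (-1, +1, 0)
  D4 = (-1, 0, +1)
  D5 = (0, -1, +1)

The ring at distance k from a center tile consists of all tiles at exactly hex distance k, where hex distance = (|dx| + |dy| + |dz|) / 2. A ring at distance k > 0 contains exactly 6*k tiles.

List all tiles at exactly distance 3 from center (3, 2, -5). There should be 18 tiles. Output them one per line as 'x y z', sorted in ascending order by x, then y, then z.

Walk ring at distance 3 from (3, 2, -5):
Start at center + D4*3 = (0, 2, -2)
  hex 0: (0, 2, -2)
  hex 1: (1, 1, -2)
  hex 2: (2, 0, -2)
  hex 3: (3, -1, -2)
  hex 4: (4, -1, -3)
  hex 5: (5, -1, -4)
  hex 6: (6, -1, -5)
  hex 7: (6, 0, -6)
  hex 8: (6, 1, -7)
  hex 9: (6, 2, -8)
  hex 10: (5, 3, -8)
  hex 11: (4, 4, -8)
  hex 12: (3, 5, -8)
  hex 13: (2, 5, -7)
  hex 14: (1, 5, -6)
  hex 15: (0, 5, -5)
  hex 16: (0, 4, -4)
  hex 17: (0, 3, -3)
Sorted: 18 hexes.

Answer: 0 2 -2
0 3 -3
0 4 -4
0 5 -5
1 1 -2
1 5 -6
2 0 -2
2 5 -7
3 -1 -2
3 5 -8
4 -1 -3
4 4 -8
5 -1 -4
5 3 -8
6 -1 -5
6 0 -6
6 1 -7
6 2 -8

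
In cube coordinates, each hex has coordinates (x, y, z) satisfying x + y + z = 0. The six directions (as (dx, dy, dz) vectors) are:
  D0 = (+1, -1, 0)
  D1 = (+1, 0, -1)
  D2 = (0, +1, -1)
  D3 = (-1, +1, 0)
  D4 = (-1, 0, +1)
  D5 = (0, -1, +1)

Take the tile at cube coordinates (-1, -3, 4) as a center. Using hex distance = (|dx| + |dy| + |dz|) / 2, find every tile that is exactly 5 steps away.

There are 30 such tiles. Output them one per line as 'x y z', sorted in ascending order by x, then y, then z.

Answer: -6 -3 9
-6 -2 8
-6 -1 7
-6 0 6
-6 1 5
-6 2 4
-5 -4 9
-5 2 3
-4 -5 9
-4 2 2
-3 -6 9
-3 2 1
-2 -7 9
-2 2 0
-1 -8 9
-1 2 -1
0 -8 8
0 1 -1
1 -8 7
1 0 -1
2 -8 6
2 -1 -1
3 -8 5
3 -2 -1
4 -8 4
4 -7 3
4 -6 2
4 -5 1
4 -4 0
4 -3 -1

Derivation:
Walk ring at distance 5 from (-1, -3, 4):
Start at center + D4*5 = (-6, -3, 9)
  hex 0: (-6, -3, 9)
  hex 1: (-5, -4, 9)
  hex 2: (-4, -5, 9)
  hex 3: (-3, -6, 9)
  hex 4: (-2, -7, 9)
  hex 5: (-1, -8, 9)
  hex 6: (0, -8, 8)
  hex 7: (1, -8, 7)
  hex 8: (2, -8, 6)
  hex 9: (3, -8, 5)
  hex 10: (4, -8, 4)
  hex 11: (4, -7, 3)
  hex 12: (4, -6, 2)
  hex 13: (4, -5, 1)
  hex 14: (4, -4, 0)
  hex 15: (4, -3, -1)
  hex 16: (3, -2, -1)
  hex 17: (2, -1, -1)
  hex 18: (1, 0, -1)
  hex 19: (0, 1, -1)
  hex 20: (-1, 2, -1)
  hex 21: (-2, 2, 0)
  hex 22: (-3, 2, 1)
  hex 23: (-4, 2, 2)
  hex 24: (-5, 2, 3)
  hex 25: (-6, 2, 4)
  hex 26: (-6, 1, 5)
  hex 27: (-6, 0, 6)
  hex 28: (-6, -1, 7)
  hex 29: (-6, -2, 8)
Sorted: 30 hexes.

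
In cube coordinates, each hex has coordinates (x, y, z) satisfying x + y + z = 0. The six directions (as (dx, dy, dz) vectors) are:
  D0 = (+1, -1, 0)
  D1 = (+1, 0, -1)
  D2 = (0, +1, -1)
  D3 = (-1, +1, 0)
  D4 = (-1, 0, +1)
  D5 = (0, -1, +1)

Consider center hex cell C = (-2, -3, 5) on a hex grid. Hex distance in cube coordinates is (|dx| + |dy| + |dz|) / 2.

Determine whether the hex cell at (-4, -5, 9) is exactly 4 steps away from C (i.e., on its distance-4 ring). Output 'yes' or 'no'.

Answer: yes

Derivation:
|px - cx| = |-4 - (-2)| = 2
|py - cy| = |-5 - (-3)| = 2
|pz - cz| = |9 - 5| = 4
distance = (2+2+4)/2 = 8/2 = 4
radius = 4; distance == radius -> yes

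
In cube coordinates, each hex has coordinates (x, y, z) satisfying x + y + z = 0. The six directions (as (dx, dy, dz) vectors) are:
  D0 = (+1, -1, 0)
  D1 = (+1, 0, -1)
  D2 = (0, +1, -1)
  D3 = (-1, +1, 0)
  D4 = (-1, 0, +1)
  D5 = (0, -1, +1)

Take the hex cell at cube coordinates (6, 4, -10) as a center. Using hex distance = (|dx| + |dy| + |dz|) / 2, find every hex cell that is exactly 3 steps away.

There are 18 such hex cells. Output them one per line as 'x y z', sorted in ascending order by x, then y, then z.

Answer: 3 4 -7
3 5 -8
3 6 -9
3 7 -10
4 3 -7
4 7 -11
5 2 -7
5 7 -12
6 1 -7
6 7 -13
7 1 -8
7 6 -13
8 1 -9
8 5 -13
9 1 -10
9 2 -11
9 3 -12
9 4 -13

Derivation:
Walk ring at distance 3 from (6, 4, -10):
Start at center + D4*3 = (3, 4, -7)
  hex 0: (3, 4, -7)
  hex 1: (4, 3, -7)
  hex 2: (5, 2, -7)
  hex 3: (6, 1, -7)
  hex 4: (7, 1, -8)
  hex 5: (8, 1, -9)
  hex 6: (9, 1, -10)
  hex 7: (9, 2, -11)
  hex 8: (9, 3, -12)
  hex 9: (9, 4, -13)
  hex 10: (8, 5, -13)
  hex 11: (7, 6, -13)
  hex 12: (6, 7, -13)
  hex 13: (5, 7, -12)
  hex 14: (4, 7, -11)
  hex 15: (3, 7, -10)
  hex 16: (3, 6, -9)
  hex 17: (3, 5, -8)
Sorted: 18 hexes.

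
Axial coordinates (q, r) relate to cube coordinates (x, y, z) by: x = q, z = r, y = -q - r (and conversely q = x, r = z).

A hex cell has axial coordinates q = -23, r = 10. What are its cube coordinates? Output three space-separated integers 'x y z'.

x = q = -23
z = r = 10
y = -x - z = -(-23) - (10) = 13

Answer: -23 13 10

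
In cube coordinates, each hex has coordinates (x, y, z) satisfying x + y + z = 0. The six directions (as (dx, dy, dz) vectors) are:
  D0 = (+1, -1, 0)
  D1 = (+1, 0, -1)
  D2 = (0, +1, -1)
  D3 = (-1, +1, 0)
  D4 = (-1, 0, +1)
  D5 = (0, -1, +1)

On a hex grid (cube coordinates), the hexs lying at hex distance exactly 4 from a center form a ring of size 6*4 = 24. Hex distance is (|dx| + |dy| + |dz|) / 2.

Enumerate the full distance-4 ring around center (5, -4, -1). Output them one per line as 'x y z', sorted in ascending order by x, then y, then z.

Answer: 1 -4 3
1 -3 2
1 -2 1
1 -1 0
1 0 -1
2 -5 3
2 0 -2
3 -6 3
3 0 -3
4 -7 3
4 0 -4
5 -8 3
5 0 -5
6 -8 2
6 -1 -5
7 -8 1
7 -2 -5
8 -8 0
8 -3 -5
9 -8 -1
9 -7 -2
9 -6 -3
9 -5 -4
9 -4 -5

Derivation:
Walk ring at distance 4 from (5, -4, -1):
Start at center + D4*4 = (1, -4, 3)
  hex 0: (1, -4, 3)
  hex 1: (2, -5, 3)
  hex 2: (3, -6, 3)
  hex 3: (4, -7, 3)
  hex 4: (5, -8, 3)
  hex 5: (6, -8, 2)
  hex 6: (7, -8, 1)
  hex 7: (8, -8, 0)
  hex 8: (9, -8, -1)
  hex 9: (9, -7, -2)
  hex 10: (9, -6, -3)
  hex 11: (9, -5, -4)
  hex 12: (9, -4, -5)
  hex 13: (8, -3, -5)
  hex 14: (7, -2, -5)
  hex 15: (6, -1, -5)
  hex 16: (5, 0, -5)
  hex 17: (4, 0, -4)
  hex 18: (3, 0, -3)
  hex 19: (2, 0, -2)
  hex 20: (1, 0, -1)
  hex 21: (1, -1, 0)
  hex 22: (1, -2, 1)
  hex 23: (1, -3, 2)
Sorted: 24 hexes.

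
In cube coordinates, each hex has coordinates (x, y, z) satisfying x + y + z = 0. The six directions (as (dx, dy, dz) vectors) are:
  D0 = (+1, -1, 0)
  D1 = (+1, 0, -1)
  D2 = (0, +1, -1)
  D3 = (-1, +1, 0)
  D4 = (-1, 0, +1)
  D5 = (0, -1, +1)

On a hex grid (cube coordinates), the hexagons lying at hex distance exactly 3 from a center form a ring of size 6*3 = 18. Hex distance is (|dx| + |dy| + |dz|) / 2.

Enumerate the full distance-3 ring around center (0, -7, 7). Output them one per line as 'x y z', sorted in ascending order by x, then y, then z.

Answer: -3 -7 10
-3 -6 9
-3 -5 8
-3 -4 7
-2 -8 10
-2 -4 6
-1 -9 10
-1 -4 5
0 -10 10
0 -4 4
1 -10 9
1 -5 4
2 -10 8
2 -6 4
3 -10 7
3 -9 6
3 -8 5
3 -7 4

Derivation:
Walk ring at distance 3 from (0, -7, 7):
Start at center + D4*3 = (-3, -7, 10)
  hex 0: (-3, -7, 10)
  hex 1: (-2, -8, 10)
  hex 2: (-1, -9, 10)
  hex 3: (0, -10, 10)
  hex 4: (1, -10, 9)
  hex 5: (2, -10, 8)
  hex 6: (3, -10, 7)
  hex 7: (3, -9, 6)
  hex 8: (3, -8, 5)
  hex 9: (3, -7, 4)
  hex 10: (2, -6, 4)
  hex 11: (1, -5, 4)
  hex 12: (0, -4, 4)
  hex 13: (-1, -4, 5)
  hex 14: (-2, -4, 6)
  hex 15: (-3, -4, 7)
  hex 16: (-3, -5, 8)
  hex 17: (-3, -6, 9)
Sorted: 18 hexes.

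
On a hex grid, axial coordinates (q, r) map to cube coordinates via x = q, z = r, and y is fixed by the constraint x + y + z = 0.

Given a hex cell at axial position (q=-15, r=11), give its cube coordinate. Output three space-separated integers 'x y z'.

x = q = -15
z = r = 11
y = -x - z = -(-15) - (11) = 4

Answer: -15 4 11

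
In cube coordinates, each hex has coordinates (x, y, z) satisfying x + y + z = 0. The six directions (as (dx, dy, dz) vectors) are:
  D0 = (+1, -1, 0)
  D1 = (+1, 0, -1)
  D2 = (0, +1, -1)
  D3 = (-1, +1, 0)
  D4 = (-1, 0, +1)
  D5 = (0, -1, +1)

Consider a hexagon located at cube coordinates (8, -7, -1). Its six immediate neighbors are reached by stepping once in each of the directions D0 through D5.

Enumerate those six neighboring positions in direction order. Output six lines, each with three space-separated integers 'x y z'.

Answer: 9 -8 -1
9 -7 -2
8 -6 -2
7 -6 -1
7 -7 0
8 -8 0

Derivation:
Center: (8, -7, -1). Add each direction:
  D0: (8, -7, -1) + (1, -1, 0) = (9, -8, -1)
  D1: (8, -7, -1) + (1, 0, -1) = (9, -7, -2)
  D2: (8, -7, -1) + (0, 1, -1) = (8, -6, -2)
  D3: (8, -7, -1) + (-1, 1, 0) = (7, -6, -1)
  D4: (8, -7, -1) + (-1, 0, 1) = (7, -7, 0)
  D5: (8, -7, -1) + (0, -1, 1) = (8, -8, 0)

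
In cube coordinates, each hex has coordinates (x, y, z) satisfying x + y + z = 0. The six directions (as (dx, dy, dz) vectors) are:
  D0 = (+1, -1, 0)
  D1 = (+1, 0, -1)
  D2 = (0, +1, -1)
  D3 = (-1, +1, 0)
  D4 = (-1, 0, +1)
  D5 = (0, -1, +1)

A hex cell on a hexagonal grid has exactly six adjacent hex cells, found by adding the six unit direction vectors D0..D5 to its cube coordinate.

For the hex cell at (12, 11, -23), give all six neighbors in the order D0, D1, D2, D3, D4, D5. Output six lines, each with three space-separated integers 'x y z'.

Center: (12, 11, -23). Add each direction:
  D0: (12, 11, -23) + (1, -1, 0) = (13, 10, -23)
  D1: (12, 11, -23) + (1, 0, -1) = (13, 11, -24)
  D2: (12, 11, -23) + (0, 1, -1) = (12, 12, -24)
  D3: (12, 11, -23) + (-1, 1, 0) = (11, 12, -23)
  D4: (12, 11, -23) + (-1, 0, 1) = (11, 11, -22)
  D5: (12, 11, -23) + (0, -1, 1) = (12, 10, -22)

Answer: 13 10 -23
13 11 -24
12 12 -24
11 12 -23
11 11 -22
12 10 -22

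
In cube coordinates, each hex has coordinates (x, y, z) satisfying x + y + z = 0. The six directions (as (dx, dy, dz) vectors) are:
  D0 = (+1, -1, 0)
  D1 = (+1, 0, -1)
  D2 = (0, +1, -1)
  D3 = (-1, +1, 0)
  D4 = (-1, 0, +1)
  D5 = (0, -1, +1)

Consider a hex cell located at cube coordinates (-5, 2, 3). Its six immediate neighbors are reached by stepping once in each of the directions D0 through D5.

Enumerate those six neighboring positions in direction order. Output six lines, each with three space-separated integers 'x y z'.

Center: (-5, 2, 3). Add each direction:
  D0: (-5, 2, 3) + (1, -1, 0) = (-4, 1, 3)
  D1: (-5, 2, 3) + (1, 0, -1) = (-4, 2, 2)
  D2: (-5, 2, 3) + (0, 1, -1) = (-5, 3, 2)
  D3: (-5, 2, 3) + (-1, 1, 0) = (-6, 3, 3)
  D4: (-5, 2, 3) + (-1, 0, 1) = (-6, 2, 4)
  D5: (-5, 2, 3) + (0, -1, 1) = (-5, 1, 4)

Answer: -4 1 3
-4 2 2
-5 3 2
-6 3 3
-6 2 4
-5 1 4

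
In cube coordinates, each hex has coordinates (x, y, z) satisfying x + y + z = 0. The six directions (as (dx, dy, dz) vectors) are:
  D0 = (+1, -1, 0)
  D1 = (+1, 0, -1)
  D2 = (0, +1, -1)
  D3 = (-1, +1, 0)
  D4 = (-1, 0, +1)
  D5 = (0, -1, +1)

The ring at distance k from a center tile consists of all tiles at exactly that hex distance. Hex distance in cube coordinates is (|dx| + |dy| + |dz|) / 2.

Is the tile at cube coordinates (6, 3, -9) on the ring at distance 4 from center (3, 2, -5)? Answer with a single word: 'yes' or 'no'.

|px - cx| = |6 - 3| = 3
|py - cy| = |3 - 2| = 1
|pz - cz| = |-9 - (-5)| = 4
distance = (3+1+4)/2 = 8/2 = 4
radius = 4; distance == radius -> yes

Answer: yes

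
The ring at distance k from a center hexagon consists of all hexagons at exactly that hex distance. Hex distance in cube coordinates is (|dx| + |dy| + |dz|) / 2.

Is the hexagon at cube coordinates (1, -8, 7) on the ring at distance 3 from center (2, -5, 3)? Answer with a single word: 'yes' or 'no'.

Answer: no

Derivation:
|px - cx| = |1 - 2| = 1
|py - cy| = |-8 - (-5)| = 3
|pz - cz| = |7 - 3| = 4
distance = (1+3+4)/2 = 8/2 = 4
radius = 3; distance != radius -> no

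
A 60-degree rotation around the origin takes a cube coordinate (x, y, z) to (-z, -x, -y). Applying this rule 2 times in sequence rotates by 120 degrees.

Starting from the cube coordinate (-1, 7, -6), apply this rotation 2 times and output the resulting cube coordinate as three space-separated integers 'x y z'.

Answer: 7 -6 -1

Derivation:
Start: (-1, 7, -6)
Step 1: (-1, 7, -6) -> (-(-6), -(-1), -(7)) = (6, 1, -7)
Step 2: (6, 1, -7) -> (-(-7), -(6), -(1)) = (7, -6, -1)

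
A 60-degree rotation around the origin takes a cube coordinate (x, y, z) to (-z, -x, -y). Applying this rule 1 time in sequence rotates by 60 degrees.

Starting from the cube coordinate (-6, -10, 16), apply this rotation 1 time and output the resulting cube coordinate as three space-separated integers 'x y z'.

Answer: -16 6 10

Derivation:
Start: (-6, -10, 16)
Step 1: (-6, -10, 16) -> (-(16), -(-6), -(-10)) = (-16, 6, 10)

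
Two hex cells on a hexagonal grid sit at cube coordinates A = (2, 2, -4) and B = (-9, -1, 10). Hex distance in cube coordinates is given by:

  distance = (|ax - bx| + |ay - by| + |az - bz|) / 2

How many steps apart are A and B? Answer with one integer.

|ax - bx| = |2 - (-9)| = 11
|ay - by| = |2 - (-1)| = 3
|az - bz| = |-4 - 10| = 14
distance = (11 + 3 + 14) / 2 = 28 / 2 = 14

Answer: 14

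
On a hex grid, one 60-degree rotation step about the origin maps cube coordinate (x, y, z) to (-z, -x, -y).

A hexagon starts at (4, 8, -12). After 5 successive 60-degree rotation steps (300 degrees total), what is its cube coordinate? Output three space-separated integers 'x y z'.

Start: (4, 8, -12)
Step 1: (4, 8, -12) -> (-(-12), -(4), -(8)) = (12, -4, -8)
Step 2: (12, -4, -8) -> (-(-8), -(12), -(-4)) = (8, -12, 4)
Step 3: (8, -12, 4) -> (-(4), -(8), -(-12)) = (-4, -8, 12)
Step 4: (-4, -8, 12) -> (-(12), -(-4), -(-8)) = (-12, 4, 8)
Step 5: (-12, 4, 8) -> (-(8), -(-12), -(4)) = (-8, 12, -4)

Answer: -8 12 -4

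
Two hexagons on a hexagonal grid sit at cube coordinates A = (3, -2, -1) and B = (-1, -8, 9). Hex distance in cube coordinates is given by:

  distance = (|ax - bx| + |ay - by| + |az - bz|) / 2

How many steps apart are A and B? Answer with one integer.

|ax - bx| = |3 - (-1)| = 4
|ay - by| = |-2 - (-8)| = 6
|az - bz| = |-1 - 9| = 10
distance = (4 + 6 + 10) / 2 = 20 / 2 = 10

Answer: 10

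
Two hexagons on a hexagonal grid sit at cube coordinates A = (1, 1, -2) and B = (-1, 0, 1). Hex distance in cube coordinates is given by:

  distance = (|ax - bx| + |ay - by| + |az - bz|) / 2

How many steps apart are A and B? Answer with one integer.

Answer: 3

Derivation:
|ax - bx| = |1 - (-1)| = 2
|ay - by| = |1 - 0| = 1
|az - bz| = |-2 - 1| = 3
distance = (2 + 1 + 3) / 2 = 6 / 2 = 3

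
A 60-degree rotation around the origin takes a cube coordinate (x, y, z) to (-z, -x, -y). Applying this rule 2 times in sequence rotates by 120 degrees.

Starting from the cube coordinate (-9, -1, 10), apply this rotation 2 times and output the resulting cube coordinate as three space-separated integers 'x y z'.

Start: (-9, -1, 10)
Step 1: (-9, -1, 10) -> (-(10), -(-9), -(-1)) = (-10, 9, 1)
Step 2: (-10, 9, 1) -> (-(1), -(-10), -(9)) = (-1, 10, -9)

Answer: -1 10 -9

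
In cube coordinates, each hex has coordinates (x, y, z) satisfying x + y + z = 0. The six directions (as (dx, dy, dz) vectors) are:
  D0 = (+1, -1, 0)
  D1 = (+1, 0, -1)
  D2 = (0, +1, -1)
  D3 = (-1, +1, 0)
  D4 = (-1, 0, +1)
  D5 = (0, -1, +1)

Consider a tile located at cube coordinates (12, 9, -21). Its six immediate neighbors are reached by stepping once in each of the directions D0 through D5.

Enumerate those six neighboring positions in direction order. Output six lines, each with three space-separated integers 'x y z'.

Center: (12, 9, -21). Add each direction:
  D0: (12, 9, -21) + (1, -1, 0) = (13, 8, -21)
  D1: (12, 9, -21) + (1, 0, -1) = (13, 9, -22)
  D2: (12, 9, -21) + (0, 1, -1) = (12, 10, -22)
  D3: (12, 9, -21) + (-1, 1, 0) = (11, 10, -21)
  D4: (12, 9, -21) + (-1, 0, 1) = (11, 9, -20)
  D5: (12, 9, -21) + (0, -1, 1) = (12, 8, -20)

Answer: 13 8 -21
13 9 -22
12 10 -22
11 10 -21
11 9 -20
12 8 -20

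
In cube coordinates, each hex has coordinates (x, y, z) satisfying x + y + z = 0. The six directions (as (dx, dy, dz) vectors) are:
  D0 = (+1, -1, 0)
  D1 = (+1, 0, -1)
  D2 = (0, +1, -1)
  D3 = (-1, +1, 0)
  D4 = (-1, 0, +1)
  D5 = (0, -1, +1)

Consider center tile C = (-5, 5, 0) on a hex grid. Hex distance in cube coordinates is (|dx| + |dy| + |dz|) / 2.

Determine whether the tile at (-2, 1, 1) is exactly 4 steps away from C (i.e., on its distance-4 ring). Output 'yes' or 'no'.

|px - cx| = |-2 - (-5)| = 3
|py - cy| = |1 - 5| = 4
|pz - cz| = |1 - 0| = 1
distance = (3+4+1)/2 = 8/2 = 4
radius = 4; distance == radius -> yes

Answer: yes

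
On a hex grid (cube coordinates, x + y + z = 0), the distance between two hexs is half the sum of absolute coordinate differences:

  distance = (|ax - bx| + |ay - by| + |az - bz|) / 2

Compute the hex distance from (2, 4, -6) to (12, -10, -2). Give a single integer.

|ax - bx| = |2 - 12| = 10
|ay - by| = |4 - (-10)| = 14
|az - bz| = |-6 - (-2)| = 4
distance = (10 + 14 + 4) / 2 = 28 / 2 = 14

Answer: 14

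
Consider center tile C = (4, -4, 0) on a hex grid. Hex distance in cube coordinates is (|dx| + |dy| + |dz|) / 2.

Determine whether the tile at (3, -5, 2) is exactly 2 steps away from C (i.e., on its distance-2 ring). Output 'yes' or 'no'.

Answer: yes

Derivation:
|px - cx| = |3 - 4| = 1
|py - cy| = |-5 - (-4)| = 1
|pz - cz| = |2 - 0| = 2
distance = (1+1+2)/2 = 4/2 = 2
radius = 2; distance == radius -> yes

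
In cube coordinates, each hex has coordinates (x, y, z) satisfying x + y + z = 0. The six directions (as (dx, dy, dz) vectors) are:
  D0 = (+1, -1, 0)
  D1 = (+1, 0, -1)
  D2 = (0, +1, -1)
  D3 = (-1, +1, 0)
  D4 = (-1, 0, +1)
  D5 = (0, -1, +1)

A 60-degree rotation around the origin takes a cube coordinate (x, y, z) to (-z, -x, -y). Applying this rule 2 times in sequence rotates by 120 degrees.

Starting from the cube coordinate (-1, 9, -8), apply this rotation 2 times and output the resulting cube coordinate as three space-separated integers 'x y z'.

Answer: 9 -8 -1

Derivation:
Start: (-1, 9, -8)
Step 1: (-1, 9, -8) -> (-(-8), -(-1), -(9)) = (8, 1, -9)
Step 2: (8, 1, -9) -> (-(-9), -(8), -(1)) = (9, -8, -1)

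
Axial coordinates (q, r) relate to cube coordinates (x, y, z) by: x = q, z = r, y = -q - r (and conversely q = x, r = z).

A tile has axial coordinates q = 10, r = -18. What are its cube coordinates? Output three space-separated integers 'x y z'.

Answer: 10 8 -18

Derivation:
x = q = 10
z = r = -18
y = -x - z = -(10) - (-18) = 8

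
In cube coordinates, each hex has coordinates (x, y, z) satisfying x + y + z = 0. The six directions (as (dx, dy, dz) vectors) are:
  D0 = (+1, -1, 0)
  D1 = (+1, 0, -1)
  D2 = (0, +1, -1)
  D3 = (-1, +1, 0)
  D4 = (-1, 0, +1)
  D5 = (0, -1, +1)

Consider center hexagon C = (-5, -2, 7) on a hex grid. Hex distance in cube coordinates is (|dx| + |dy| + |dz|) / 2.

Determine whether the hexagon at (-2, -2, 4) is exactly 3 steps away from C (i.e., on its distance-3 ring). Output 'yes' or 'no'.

|px - cx| = |-2 - (-5)| = 3
|py - cy| = |-2 - (-2)| = 0
|pz - cz| = |4 - 7| = 3
distance = (3+0+3)/2 = 6/2 = 3
radius = 3; distance == radius -> yes

Answer: yes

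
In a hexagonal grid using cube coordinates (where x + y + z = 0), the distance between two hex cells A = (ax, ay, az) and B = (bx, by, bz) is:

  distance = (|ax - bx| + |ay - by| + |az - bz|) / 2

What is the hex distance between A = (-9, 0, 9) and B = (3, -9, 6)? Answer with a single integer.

|ax - bx| = |-9 - 3| = 12
|ay - by| = |0 - (-9)| = 9
|az - bz| = |9 - 6| = 3
distance = (12 + 9 + 3) / 2 = 24 / 2 = 12

Answer: 12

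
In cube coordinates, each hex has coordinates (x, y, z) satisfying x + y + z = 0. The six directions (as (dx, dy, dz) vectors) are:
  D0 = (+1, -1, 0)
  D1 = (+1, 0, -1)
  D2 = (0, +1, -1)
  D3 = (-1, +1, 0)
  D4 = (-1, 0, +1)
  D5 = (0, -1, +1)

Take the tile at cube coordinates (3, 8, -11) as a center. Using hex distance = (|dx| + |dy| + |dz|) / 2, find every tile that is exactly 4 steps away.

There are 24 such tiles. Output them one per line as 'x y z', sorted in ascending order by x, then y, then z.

Walk ring at distance 4 from (3, 8, -11):
Start at center + D4*4 = (-1, 8, -7)
  hex 0: (-1, 8, -7)
  hex 1: (0, 7, -7)
  hex 2: (1, 6, -7)
  hex 3: (2, 5, -7)
  hex 4: (3, 4, -7)
  hex 5: (4, 4, -8)
  hex 6: (5, 4, -9)
  hex 7: (6, 4, -10)
  hex 8: (7, 4, -11)
  hex 9: (7, 5, -12)
  hex 10: (7, 6, -13)
  hex 11: (7, 7, -14)
  hex 12: (7, 8, -15)
  hex 13: (6, 9, -15)
  hex 14: (5, 10, -15)
  hex 15: (4, 11, -15)
  hex 16: (3, 12, -15)
  hex 17: (2, 12, -14)
  hex 18: (1, 12, -13)
  hex 19: (0, 12, -12)
  hex 20: (-1, 12, -11)
  hex 21: (-1, 11, -10)
  hex 22: (-1, 10, -9)
  hex 23: (-1, 9, -8)
Sorted: 24 hexes.

Answer: -1 8 -7
-1 9 -8
-1 10 -9
-1 11 -10
-1 12 -11
0 7 -7
0 12 -12
1 6 -7
1 12 -13
2 5 -7
2 12 -14
3 4 -7
3 12 -15
4 4 -8
4 11 -15
5 4 -9
5 10 -15
6 4 -10
6 9 -15
7 4 -11
7 5 -12
7 6 -13
7 7 -14
7 8 -15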